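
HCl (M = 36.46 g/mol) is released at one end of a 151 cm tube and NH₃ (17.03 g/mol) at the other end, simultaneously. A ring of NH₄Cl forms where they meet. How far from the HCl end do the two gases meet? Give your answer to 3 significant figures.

Graham's law gives d_HCl/d_NH₃ = rate_HCl/rate_NH₃ = √(M_NH₃/M_HCl) = √(17.03/36.46) = 0.6834.
With d_HCl + d_NH₃ = 151 cm, d_NH₃ = 151/(1 + 0.6834) = 89.70 cm.
d_HCl = 151 − 89.70 = 61.3 cm.

61.3 cm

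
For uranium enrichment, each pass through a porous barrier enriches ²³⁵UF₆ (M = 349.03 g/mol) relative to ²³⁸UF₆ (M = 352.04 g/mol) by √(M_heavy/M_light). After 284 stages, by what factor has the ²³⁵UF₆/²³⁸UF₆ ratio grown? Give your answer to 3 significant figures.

Overall factor = α^284 with α = √(352.04/349.03), i.e. (352.04/349.03)^(284/2).
= 1.00862^142 = 3.38.

3.38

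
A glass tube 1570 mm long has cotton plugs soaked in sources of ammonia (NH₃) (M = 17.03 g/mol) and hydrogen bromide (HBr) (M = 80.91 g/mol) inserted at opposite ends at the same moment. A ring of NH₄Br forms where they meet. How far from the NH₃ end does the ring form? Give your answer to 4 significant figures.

Graham's law gives d_NH₃/d_HBr = rate_NH₃/rate_HBr = √(M_HBr/M_NH₃) = √(80.91/17.03) = 2.180.
With d_NH₃ + d_HBr = 1570 mm, d_HBr = 1570/(1 + 2.180) = 493.8 mm.
d_NH₃ = 1570 − 493.8 = 1076 mm.

1076 mm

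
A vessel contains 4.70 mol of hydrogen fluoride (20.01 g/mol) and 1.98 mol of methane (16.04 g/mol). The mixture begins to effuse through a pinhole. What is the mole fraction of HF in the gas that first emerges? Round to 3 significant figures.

0.680

Each component's effusion rate ∝ (its partial pressure)·(1/√M) ∝ n_i/√M_i.
x_HF(eff) = (n_HF/√M_HF) / (n_HF/√M_HF + n_CH₄/√M_CH₄)
= (4.70/√20.01) / (4.70/√20.01 + 1.98/√16.04) = 1.051/(1.051 + 0.4944) = 0.680.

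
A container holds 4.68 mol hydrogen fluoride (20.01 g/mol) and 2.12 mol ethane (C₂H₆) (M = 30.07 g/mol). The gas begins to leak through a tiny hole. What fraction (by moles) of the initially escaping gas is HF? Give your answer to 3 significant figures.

0.730

Effusion rate of each component ∝ n_i/√M_i (partial pressure × 1/√M).
x_HF(eff) = (n_HF/√M_HF) / (n_HF/√M_HF + n_C₂H₆/√M_C₂H₆)
= (4.68/√20.01) / (4.68/√20.01 + 2.12/√30.07) = 1.046/(1.046 + 0.3866) = 0.730.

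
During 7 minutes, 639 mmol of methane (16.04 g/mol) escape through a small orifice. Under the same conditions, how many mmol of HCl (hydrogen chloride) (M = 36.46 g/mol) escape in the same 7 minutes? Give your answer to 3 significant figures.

From Graham's law, rate_HCl/rate_CH₄ = √(M_CH₄/M_HCl) = √(16.04/36.46) = √0.4399 = 0.6633.
So the amount for HCl is 639 × 0.6633 = 424 mmol.

424 mmol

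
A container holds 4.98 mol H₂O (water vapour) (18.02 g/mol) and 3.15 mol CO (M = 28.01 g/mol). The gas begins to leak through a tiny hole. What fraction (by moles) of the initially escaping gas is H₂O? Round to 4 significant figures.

Rate_i ∝ x_i/√M_i (Graham's law weighted by mole fraction), so the effusate composition follows n_i/√M_i.
x_H₂O(eff) = (n_H₂O/√M_H₂O) / (n_H₂O/√M_H₂O + n_CO/√M_CO)
= (4.98/√18.02) / (4.98/√18.02 + 3.15/√28.01) = 1.173/(1.173 + 0.5952) = 0.6634.

0.6634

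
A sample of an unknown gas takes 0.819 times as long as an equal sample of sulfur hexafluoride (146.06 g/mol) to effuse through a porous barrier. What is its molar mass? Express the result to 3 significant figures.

98.0 g/mol

Graham's law gives t_X/t_SF₆ = √(M_X/M_SF₆).
0.819 = √(M_X/146.06)
M_X = 146.06 × 0.819² = 146.06 × 0.6708 = 98.0 g/mol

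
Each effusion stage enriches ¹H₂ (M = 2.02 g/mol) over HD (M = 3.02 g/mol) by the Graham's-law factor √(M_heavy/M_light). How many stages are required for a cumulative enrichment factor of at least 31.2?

Per stage α = (3.02/2.02)^(1/2) = 1.49505^0.5, giving ln α = 0.2011.
Need α^N ≥ 31.2 ⇒ N ≥ ln(31.2) / ln α = 3.440 / 0.2011 = 17.11.
So at least 18 stages are needed.

18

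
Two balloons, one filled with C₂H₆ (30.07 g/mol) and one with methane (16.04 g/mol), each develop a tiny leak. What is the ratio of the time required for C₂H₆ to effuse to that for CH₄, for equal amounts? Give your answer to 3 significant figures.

By Graham's law, t_C₂H₆/t_CH₄ = √(M_C₂H₆/M_CH₄) = √(30.07/16.04) = √1.875 = 1.37.

1.37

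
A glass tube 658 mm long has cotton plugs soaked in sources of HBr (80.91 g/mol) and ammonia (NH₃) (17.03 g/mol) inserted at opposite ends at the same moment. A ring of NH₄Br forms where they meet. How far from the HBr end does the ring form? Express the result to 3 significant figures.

207 mm

In equal time, each gas travels a distance ∝ its rate ∝ 1/√M, so d_HBr/d_NH₃ = √(M_NH₃/M_HBr) = √(17.03/80.91) = 0.4588.
With d_HBr + d_NH₃ = 658 mm, d_NH₃ = 658/(1 + 0.4588) = 451.1 mm.
d_HBr = 658 − 451.1 = 207 mm.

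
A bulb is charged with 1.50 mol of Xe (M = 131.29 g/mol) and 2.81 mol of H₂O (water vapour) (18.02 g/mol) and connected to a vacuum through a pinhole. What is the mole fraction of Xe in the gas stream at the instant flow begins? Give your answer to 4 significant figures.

Effusion rate of each component ∝ n_i/√M_i (partial pressure × 1/√M).
Mole fraction of Xe in the effusate = (n_Xe/√M_Xe) / (n_Xe/√M_Xe + n_H₂O/√M_H₂O)
= (1.50/√131.29) / (1.50/√131.29 + 2.81/√18.02) = 0.1309/(0.1309 + 0.6620) = 0.1651.

0.1651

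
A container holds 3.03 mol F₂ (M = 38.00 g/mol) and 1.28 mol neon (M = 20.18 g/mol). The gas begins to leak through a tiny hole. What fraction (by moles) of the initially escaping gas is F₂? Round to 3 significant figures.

0.633

Each component's effusion rate ∝ (its partial pressure)·(1/√M) ∝ n_i/√M_i.
Mole fraction of F₂ in the effusate = (n_F₂/√M_F₂) / (n_F₂/√M_F₂ + n_Ne/√M_Ne)
= (3.03/√38.00) / (3.03/√38.00 + 1.28/√20.18) = 0.4915/(0.4915 + 0.2849) = 0.633.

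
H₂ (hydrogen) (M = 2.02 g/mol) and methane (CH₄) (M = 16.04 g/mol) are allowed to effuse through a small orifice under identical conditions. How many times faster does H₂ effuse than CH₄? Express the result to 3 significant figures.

2.82

Graham's law gives rate_H₂/rate_CH₄ = √(M_CH₄/M_H₂) = √(16.04/2.02) = √7.941 = 2.82.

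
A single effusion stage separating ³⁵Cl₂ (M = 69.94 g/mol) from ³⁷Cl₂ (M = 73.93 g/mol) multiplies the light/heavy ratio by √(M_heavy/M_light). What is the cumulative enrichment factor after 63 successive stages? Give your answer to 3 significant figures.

After 63 stages the ratio has grown by (√(73.93/69.94))^63 = (73.93/69.94)^(63/2).
= 1.05705^(63/2) = 5.74.

5.74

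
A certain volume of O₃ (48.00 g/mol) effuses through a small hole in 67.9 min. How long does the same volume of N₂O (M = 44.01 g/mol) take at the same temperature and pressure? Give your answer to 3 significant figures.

Since effusion rate ∝ 1/√M, t_N₂O/t_O₃ = √(M_N₂O/M_O₃) = √(44.01/48.00) = √0.9169 = 0.9575.
So the time for N₂O is 67.9 × 0.9575 = 65.0 min.

65.0 min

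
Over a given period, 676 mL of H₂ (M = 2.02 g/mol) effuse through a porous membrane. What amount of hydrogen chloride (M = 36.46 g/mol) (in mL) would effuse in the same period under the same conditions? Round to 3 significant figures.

Using Graham's law: rate_HCl/rate_H₂ = √(M_H₂/M_HCl) = √(2.02/36.46) = √0.05540 = 0.2354.
So the volume for HCl is 676 × 0.2354 = 159 mL.

159 mL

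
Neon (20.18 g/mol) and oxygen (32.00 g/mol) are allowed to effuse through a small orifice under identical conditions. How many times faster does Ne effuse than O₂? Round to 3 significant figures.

Since effusion rate ∝ 1/√M, rate_Ne/rate_O₂ = √(M_O₂/M_Ne) = √(32.00/20.18) = √1.586 = 1.26.

1.26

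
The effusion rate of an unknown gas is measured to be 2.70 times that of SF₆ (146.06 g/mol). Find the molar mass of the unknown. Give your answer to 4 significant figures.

By Graham's law, rate_X/rate_SF₆ = √(M_SF₆/M_X).
2.70 = √(146.06/M_X)
M_X = 146.06 / 2.70² = 146.06 / 7.290 = 20.04 g/mol

20.04 g/mol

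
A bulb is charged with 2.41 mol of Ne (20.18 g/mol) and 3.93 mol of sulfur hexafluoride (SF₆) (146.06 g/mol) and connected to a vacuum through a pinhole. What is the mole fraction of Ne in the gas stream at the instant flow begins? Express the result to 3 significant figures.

Each component's effusion rate ∝ (its partial pressure)·(1/√M) ∝ n_i/√M_i.
Mole fraction of Ne in the effusate = (n_Ne/√M_Ne) / (n_Ne/√M_Ne + n_SF₆/√M_SF₆)
= (2.41/√20.18) / (2.41/√20.18 + 3.93/√146.06) = 0.5365/(0.5365 + 0.3252) = 0.623.

0.623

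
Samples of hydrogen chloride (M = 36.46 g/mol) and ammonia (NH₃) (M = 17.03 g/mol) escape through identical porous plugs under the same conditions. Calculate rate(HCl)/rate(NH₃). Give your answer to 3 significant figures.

0.683

By Graham's law, rate_HCl/rate_NH₃ = √(M_NH₃/M_HCl) = √(17.03/36.46) = √0.4671 = 0.683.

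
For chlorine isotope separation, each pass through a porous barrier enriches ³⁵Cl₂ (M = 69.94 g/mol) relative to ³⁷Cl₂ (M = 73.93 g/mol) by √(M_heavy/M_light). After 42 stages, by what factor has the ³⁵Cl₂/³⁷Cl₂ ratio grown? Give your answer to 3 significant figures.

After 42 stages the ratio has grown by (√(73.93/69.94))^42 = (73.93/69.94)^(42/2).
= 1.05705^21 = 3.21.

3.21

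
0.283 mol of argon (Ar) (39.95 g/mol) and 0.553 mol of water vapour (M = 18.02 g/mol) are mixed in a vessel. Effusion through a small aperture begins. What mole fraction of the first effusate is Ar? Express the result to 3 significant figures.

The effusion rate of species i is ∝ p_i/√M_i ∝ n_i/√M_i.
Mole fraction of Ar in the effusate = (n_Ar/√M_Ar) / (n_Ar/√M_Ar + n_H₂O/√M_H₂O)
= (0.283/√39.95) / (0.283/√39.95 + 0.553/√18.02) = 0.04477/(0.04477 + 0.1303) = 0.256.

0.256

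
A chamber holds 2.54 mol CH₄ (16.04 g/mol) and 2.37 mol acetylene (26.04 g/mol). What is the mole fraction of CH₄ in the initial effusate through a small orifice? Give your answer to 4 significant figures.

Rate_i ∝ x_i/√M_i (Graham's law weighted by mole fraction), so the effusate composition follows n_i/√M_i.
Mole fraction of CH₄ in the effusate = (n_CH₄/√M_CH₄) / (n_CH₄/√M_CH₄ + n_C₂H₂/√M_C₂H₂)
= (2.54/√16.04) / (2.54/√16.04 + 2.37/√26.04) = 0.6342/(0.6342 + 0.4644) = 0.5773.

0.5773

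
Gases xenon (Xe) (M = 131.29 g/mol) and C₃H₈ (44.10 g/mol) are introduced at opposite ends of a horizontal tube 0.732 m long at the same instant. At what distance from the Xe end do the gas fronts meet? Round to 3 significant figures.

Graham's law gives d_Xe/d_C₃H₈ = rate_Xe/rate_C₃H₈ = √(M_C₃H₈/M_Xe) = √(44.10/131.29) = 0.5796.
With d_Xe + d_C₃H₈ = 0.732 m, d_C₃H₈ = 0.732/(1 + 0.5796) = 0.4634 m.
d_Xe = 0.732 − 0.4634 = 0.269 m.

0.269 m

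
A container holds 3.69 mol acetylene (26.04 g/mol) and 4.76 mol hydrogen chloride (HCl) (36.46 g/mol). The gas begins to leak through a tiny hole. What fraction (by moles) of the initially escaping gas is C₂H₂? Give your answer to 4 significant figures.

Effusion rate of each component ∝ n_i/√M_i (partial pressure × 1/√M).
x_C₂H₂(eff) = (n_C₂H₂/√M_C₂H₂) / (n_C₂H₂/√M_C₂H₂ + n_HCl/√M_HCl)
= (3.69/√26.04) / (3.69/√26.04 + 4.76/√36.46) = 0.7231/(0.7231 + 0.7883) = 0.4784.

0.4784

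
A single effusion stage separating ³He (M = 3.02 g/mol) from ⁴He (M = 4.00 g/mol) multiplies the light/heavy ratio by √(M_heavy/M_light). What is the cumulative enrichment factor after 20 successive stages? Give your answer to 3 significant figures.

Overall factor = α^20 with α = √(4.00/3.02), i.e. (4.00/3.02)^(20/2).
= 1.32450^10 = 16.6.

16.6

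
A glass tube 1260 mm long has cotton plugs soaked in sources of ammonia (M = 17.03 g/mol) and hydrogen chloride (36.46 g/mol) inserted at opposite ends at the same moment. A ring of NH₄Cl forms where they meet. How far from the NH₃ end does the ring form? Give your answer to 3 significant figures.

748 mm

In equal time, each gas travels a distance ∝ its rate ∝ 1/√M, so d_NH₃/d_HCl = √(M_HCl/M_NH₃) = √(36.46/17.03) = 1.463.
With d_NH₃ + d_HCl = 1260 mm, d_HCl = 1260/(1 + 1.463) = 511.5 mm.
d_NH₃ = 1260 − 511.5 = 748 mm.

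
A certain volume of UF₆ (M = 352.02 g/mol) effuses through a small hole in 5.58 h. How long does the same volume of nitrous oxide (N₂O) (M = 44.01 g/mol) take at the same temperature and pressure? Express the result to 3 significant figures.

Graham's law gives t_N₂O/t_UF₆ = √(M_N₂O/M_UF₆) = √(44.01/352.02) = √0.1250 = 0.3536.
So the time for N₂O is 5.58 × 0.3536 = 1.97 h.

1.97 h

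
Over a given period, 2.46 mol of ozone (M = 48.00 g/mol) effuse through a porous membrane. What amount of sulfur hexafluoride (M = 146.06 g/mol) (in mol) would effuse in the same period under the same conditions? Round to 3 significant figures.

1.41 mol

By Graham's law, rate_SF₆/rate_O₃ = √(M_O₃/M_SF₆) = √(48.00/146.06) = √0.3286 = 0.5733.
So the amount for SF₆ is 2.46 × 0.5733 = 1.41 mol.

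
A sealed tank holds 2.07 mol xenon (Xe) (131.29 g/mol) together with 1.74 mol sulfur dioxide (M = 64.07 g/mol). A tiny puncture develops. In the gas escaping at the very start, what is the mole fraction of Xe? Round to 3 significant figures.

0.454

Each component's effusion rate ∝ (its partial pressure)·(1/√M) ∝ n_i/√M_i.
So x_Xe in the escaping gas = (n_Xe/√M_Xe) / Σ(n_i/√M_i)
= (2.07/√131.29) / (2.07/√131.29 + 1.74/√64.07) = 0.1807/(0.1807 + 0.2174) = 0.454.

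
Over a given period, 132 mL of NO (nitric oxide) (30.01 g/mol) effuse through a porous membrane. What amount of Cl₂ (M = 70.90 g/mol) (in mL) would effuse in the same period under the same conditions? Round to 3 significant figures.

Using Graham's law: rate_Cl₂/rate_NO = √(M_NO/M_Cl₂) = √(30.01/70.90) = √0.4233 = 0.6506.
So the volume for Cl₂ is 132 × 0.6506 = 85.9 mL.

85.9 mL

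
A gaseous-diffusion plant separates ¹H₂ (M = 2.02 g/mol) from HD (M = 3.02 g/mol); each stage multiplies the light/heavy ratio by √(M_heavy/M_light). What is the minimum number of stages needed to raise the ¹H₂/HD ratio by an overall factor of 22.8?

16

Single-stage factor α = √(3.02/2.02), so ln α = ½ ln(1.49505) = 0.2011.
Need α^N ≥ 22.8 ⇒ N ≥ ln(22.8) / ln α = 3.127 / 0.2011 = 15.55.
Rounding up, N = 16 stages.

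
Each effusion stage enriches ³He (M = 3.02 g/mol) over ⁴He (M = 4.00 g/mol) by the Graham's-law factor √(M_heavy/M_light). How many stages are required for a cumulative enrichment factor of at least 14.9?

20

With α = √(4.00/3.02) per stage, ln α = ½ ln(1.32450) = 0.1405.
Need α^N ≥ 14.9 ⇒ N ≥ ln(14.9) / ln α = 2.701 / 0.1405 = 19.22.
Minimum whole number of stages: N = 20.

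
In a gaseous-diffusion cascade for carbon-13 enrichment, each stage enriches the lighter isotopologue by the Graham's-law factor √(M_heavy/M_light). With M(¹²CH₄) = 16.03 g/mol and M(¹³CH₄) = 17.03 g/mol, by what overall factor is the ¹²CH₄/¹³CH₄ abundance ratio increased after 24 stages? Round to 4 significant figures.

Each stage multiplies the ratio by α = √(17.03/16.03), so after 24 stages the overall factor is α^24 = (17.03/16.03)^(24/2).
= 1.06238^12 = 2.067.

2.067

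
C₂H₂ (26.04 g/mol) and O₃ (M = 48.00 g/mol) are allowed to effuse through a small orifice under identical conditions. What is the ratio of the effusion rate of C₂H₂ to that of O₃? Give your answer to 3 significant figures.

1.36

By Graham's law, rate_C₂H₂/rate_O₃ = √(M_O₃/M_C₂H₂) = √(48.00/26.04) = √1.843 = 1.36.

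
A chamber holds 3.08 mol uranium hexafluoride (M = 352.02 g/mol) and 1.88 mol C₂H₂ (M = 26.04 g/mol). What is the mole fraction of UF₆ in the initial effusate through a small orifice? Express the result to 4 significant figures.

Effusion rate of each component ∝ n_i/√M_i (partial pressure × 1/√M).
Mole fraction of UF₆ in the effusate = (n_UF₆/√M_UF₆) / (n_UF₆/√M_UF₆ + n_C₂H₂/√M_C₂H₂)
= (3.08/√352.02) / (3.08/√352.02 + 1.88/√26.04) = 0.1642/(0.1642 + 0.3684) = 0.3082.

0.3082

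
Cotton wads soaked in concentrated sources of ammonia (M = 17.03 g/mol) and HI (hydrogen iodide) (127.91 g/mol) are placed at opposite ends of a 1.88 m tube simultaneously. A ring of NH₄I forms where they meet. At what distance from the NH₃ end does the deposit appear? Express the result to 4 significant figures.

Distances travelled in equal time are proportional to diffusion rates, so d_NH₃/d_HI = √(M_HI/M_NH₃) = √(127.91/17.03) = 2.741.
With d_NH₃ + d_HI = 1.88 m, d_HI = 1.88/(1 + 2.741) = 0.5026 m.
d_NH₃ = 1.88 − 0.5026 = 1.377 m.

1.377 m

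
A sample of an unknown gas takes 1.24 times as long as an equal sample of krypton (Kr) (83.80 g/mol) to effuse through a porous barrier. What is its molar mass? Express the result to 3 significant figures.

From Graham's law, t_X/t_Kr = √(M_X/M_Kr).
1.24 = √(M_X/83.80)
M_X = 83.80 × 1.24² = 83.80 × 1.538 = 129 g/mol

129 g/mol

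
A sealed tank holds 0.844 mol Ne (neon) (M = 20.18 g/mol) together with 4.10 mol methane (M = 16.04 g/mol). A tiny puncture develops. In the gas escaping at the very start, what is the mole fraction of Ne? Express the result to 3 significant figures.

0.155

The effusion rate of species i is ∝ p_i/√M_i ∝ n_i/√M_i.
x_Ne(eff) = (n_Ne/√M_Ne) / (n_Ne/√M_Ne + n_CH₄/√M_CH₄)
= (0.844/√20.18) / (0.844/√20.18 + 4.10/√16.04) = 0.1879/(0.1879 + 1.024) = 0.155.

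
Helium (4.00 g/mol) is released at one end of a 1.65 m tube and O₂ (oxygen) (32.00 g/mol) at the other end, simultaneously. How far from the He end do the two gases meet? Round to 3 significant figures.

1.22 m

Distances travelled in equal time are proportional to diffusion rates, so d_He/d_O₂ = √(M_O₂/M_He) = √(32.00/4.00) = 2.828.
With d_He + d_O₂ = 1.65 m, d_O₂ = 1.65/(1 + 2.828) = 0.4310 m.
d_He = 1.65 − 0.4310 = 1.22 m.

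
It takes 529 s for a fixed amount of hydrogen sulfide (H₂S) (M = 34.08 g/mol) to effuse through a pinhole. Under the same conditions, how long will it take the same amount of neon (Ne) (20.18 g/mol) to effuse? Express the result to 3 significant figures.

407 s

Since effusion rate ∝ 1/√M, t_Ne/t_H₂S = √(M_Ne/M_H₂S) = √(20.18/34.08) = √0.5921 = 0.7695.
So the time for Ne is 529 × 0.7695 = 407 s.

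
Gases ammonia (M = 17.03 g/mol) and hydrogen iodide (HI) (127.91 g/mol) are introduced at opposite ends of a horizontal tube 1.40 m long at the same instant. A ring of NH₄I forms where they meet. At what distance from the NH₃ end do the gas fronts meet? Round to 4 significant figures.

The fronts meet when d_NH₃ + d_HI = L with d_NH₃/d_HI = √(M_HI/M_NH₃) (Graham's law). Here √(M_HI/M_NH₃) = √(127.91/17.03) = 2.741.
With d_NH₃ + d_HI = 1.40 m, d_HI = 1.40/(1 + 2.741) = 0.3743 m.
d_NH₃ = 1.40 − 0.3743 = 1.026 m.

1.026 m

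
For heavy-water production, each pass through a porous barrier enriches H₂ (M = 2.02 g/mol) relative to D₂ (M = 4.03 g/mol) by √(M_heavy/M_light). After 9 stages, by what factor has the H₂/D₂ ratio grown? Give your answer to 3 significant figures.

Each stage multiplies the ratio by α = √(4.03/2.02), so after 9 stages the overall factor is α^9 = (4.03/2.02)^(9/2).
= 1.99505^(9/2) = 22.4.

22.4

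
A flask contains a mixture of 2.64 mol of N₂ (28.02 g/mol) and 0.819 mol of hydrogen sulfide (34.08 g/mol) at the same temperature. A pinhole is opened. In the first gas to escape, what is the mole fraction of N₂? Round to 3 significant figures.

0.780

Each component's effusion rate ∝ (its partial pressure)·(1/√M) ∝ n_i/√M_i.
Mole fraction of N₂ in the effusate = (n_N₂/√M_N₂) / (n_N₂/√M_N₂ + n_H₂S/√M_H₂S)
= (2.64/√28.02) / (2.64/√28.02 + 0.819/√34.08) = 0.4987/(0.4987 + 0.1403) = 0.780.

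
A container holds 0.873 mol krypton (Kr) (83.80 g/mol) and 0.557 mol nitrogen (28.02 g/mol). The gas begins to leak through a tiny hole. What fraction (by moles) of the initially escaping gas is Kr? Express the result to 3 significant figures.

The effusion rate of species i is ∝ p_i/√M_i ∝ n_i/√M_i.
x_Kr(eff) = (n_Kr/√M_Kr) / (n_Kr/√M_Kr + n_N₂/√M_N₂)
= (0.873/√83.80) / (0.873/√83.80 + 0.557/√28.02) = 0.09537/(0.09537 + 0.1052) = 0.475.

0.475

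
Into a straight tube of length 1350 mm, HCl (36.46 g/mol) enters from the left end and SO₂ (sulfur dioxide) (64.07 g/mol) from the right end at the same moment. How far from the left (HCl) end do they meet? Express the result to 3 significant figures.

770 mm

The fronts meet when d_HCl + d_SO₂ = L with d_HCl/d_SO₂ = √(M_SO₂/M_HCl) (Graham's law). Here √(M_SO₂/M_HCl) = √(64.07/36.46) = 1.326.
With d_HCl + d_SO₂ = 1350 mm, d_SO₂ = 1350/(1 + 1.326) = 580.5 mm.
d_HCl = 1350 − 580.5 = 770 mm.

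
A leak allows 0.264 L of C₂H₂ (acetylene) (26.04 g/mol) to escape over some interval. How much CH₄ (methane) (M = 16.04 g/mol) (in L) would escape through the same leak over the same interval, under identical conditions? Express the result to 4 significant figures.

0.3364 L

From Graham's law, rate_CH₄/rate_C₂H₂ = √(M_C₂H₂/M_CH₄) = √(26.04/16.04) = √1.623 = 1.274.
So the volume for CH₄ is 0.264 × 1.274 = 0.3364 L.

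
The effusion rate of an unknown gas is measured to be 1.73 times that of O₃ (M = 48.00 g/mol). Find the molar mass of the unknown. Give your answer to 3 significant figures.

16.0 g/mol

Graham's law gives rate_X/rate_O₃ = √(M_O₃/M_X).
1.73 = √(48.00/M_X)
M_X = 48.00 / 1.73² = 48.00 / 2.993 = 16.0 g/mol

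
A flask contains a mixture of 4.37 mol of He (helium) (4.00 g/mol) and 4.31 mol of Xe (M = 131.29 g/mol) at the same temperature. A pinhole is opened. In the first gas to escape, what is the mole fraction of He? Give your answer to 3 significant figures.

0.853

Effusion rate of each component ∝ n_i/√M_i (partial pressure × 1/√M).
Mole fraction of He in the effusate = (n_He/√M_He) / (n_He/√M_He + n_Xe/√M_Xe)
= (4.37/√4.00) / (4.37/√4.00 + 4.31/√131.29) = 2.185/(2.185 + 0.3762) = 0.853.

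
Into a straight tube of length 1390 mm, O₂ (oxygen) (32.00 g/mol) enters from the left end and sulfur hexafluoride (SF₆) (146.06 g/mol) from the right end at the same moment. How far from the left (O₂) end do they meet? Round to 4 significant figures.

The fronts meet when d_O₂ + d_SF₆ = L with d_O₂/d_SF₆ = √(M_SF₆/M_O₂) (Graham's law). Here √(M_SF₆/M_O₂) = √(146.06/32.00) = 2.136.
With d_O₂ + d_SF₆ = 1390 mm, d_SF₆ = 1390/(1 + 2.136) = 443.2 mm.
d_O₂ = 1390 − 443.2 = 946.8 mm.

946.8 mm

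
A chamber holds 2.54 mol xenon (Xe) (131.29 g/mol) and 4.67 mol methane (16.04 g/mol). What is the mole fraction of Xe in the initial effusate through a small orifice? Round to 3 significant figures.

Effusion rate of each component ∝ n_i/√M_i (partial pressure × 1/√M).
So x_Xe in the escaping gas = (n_Xe/√M_Xe) / Σ(n_i/√M_i)
= (2.54/√131.29) / (2.54/√131.29 + 4.67/√16.04) = 0.2217/(0.2217 + 1.166) = 0.160.

0.160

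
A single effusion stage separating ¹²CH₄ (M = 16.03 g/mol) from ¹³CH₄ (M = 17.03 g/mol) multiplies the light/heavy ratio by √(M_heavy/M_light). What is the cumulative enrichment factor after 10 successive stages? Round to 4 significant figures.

1.353

Overall factor = α^10 with α = √(17.03/16.03), i.e. (17.03/16.03)^(10/2).
= 1.06238^5 = 1.353.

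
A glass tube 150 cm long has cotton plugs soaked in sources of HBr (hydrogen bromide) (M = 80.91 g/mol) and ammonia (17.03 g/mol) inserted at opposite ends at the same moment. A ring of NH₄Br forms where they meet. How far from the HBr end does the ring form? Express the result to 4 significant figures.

In equal time, each gas travels a distance ∝ its rate ∝ 1/√M, so d_HBr/d_NH₃ = √(M_NH₃/M_HBr) = √(17.03/80.91) = 0.4588.
With d_HBr + d_NH₃ = 150 cm, d_NH₃ = 150/(1 + 0.4588) = 102.8 cm.
d_HBr = 150 − 102.8 = 47.17 cm.

47.17 cm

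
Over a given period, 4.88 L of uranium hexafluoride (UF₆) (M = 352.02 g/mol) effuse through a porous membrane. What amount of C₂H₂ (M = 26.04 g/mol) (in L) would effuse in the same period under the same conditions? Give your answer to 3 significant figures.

Graham's law gives rate_C₂H₂/rate_UF₆ = √(M_UF₆/M_C₂H₂) = √(352.02/26.04) = √13.52 = 3.677.
So the volume for C₂H₂ is 4.88 × 3.677 = 17.9 L.

17.9 L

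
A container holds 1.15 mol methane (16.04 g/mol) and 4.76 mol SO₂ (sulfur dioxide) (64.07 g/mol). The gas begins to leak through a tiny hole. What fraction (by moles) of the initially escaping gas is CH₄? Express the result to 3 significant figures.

0.326

Each component's effusion rate ∝ (its partial pressure)·(1/√M) ∝ n_i/√M_i.
Mole fraction of CH₄ in the effusate = (n_CH₄/√M_CH₄) / (n_CH₄/√M_CH₄ + n_SO₂/√M_SO₂)
= (1.15/√16.04) / (1.15/√16.04 + 4.76/√64.07) = 0.2871/(0.2871 + 0.5947) = 0.326.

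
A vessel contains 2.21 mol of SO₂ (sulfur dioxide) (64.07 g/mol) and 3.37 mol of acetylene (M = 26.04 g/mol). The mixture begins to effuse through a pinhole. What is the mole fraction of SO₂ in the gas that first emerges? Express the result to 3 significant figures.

Effusion rate of each component ∝ n_i/√M_i (partial pressure × 1/√M).
Mole fraction of SO₂ in the effusate = (n_SO₂/√M_SO₂) / (n_SO₂/√M_SO₂ + n_C₂H₂/√M_C₂H₂)
= (2.21/√64.07) / (2.21/√64.07 + 3.37/√26.04) = 0.2761/(0.2761 + 0.6604) = 0.295.

0.295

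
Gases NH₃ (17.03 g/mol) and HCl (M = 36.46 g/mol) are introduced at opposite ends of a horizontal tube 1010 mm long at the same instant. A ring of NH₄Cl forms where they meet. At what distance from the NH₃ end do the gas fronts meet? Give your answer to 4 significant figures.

600.0 mm

In equal time, each gas travels a distance ∝ its rate ∝ 1/√M, so d_NH₃/d_HCl = √(M_HCl/M_NH₃) = √(36.46/17.03) = 1.463.
With d_NH₃ + d_HCl = 1010 mm, d_HCl = 1010/(1 + 1.463) = 410.0 mm.
d_NH₃ = 1010 − 410.0 = 600.0 mm.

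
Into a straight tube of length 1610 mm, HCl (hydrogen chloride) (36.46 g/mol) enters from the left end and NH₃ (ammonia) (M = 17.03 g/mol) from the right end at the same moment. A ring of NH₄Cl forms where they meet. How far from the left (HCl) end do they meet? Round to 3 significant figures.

654 mm

In equal time, each gas travels a distance ∝ its rate ∝ 1/√M, so d_HCl/d_NH₃ = √(M_NH₃/M_HCl) = √(17.03/36.46) = 0.6834.
With d_HCl + d_NH₃ = 1610 mm, d_NH₃ = 1610/(1 + 0.6834) = 956.4 mm.
d_HCl = 1610 − 956.4 = 654 mm.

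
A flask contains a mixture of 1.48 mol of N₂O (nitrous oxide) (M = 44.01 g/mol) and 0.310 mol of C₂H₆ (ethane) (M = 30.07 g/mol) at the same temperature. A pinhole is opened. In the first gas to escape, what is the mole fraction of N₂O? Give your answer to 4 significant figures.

Each component's effusion rate ∝ (its partial pressure)·(1/√M) ∝ n_i/√M_i.
Mole fraction of N₂O in the effusate = (n_N₂O/√M_N₂O) / (n_N₂O/√M_N₂O + n_C₂H₆/√M_C₂H₆)
= (1.48/√44.01) / (1.48/√44.01 + 0.310/√30.07) = 0.2231/(0.2231 + 0.05653) = 0.7978.

0.7978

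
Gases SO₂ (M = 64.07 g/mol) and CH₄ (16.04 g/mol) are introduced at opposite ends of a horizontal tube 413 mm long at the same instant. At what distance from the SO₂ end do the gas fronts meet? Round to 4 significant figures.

Distances travelled in equal time are proportional to diffusion rates, so d_SO₂/d_CH₄ = √(M_CH₄/M_SO₂) = √(16.04/64.07) = 0.5004.
With d_SO₂ + d_CH₄ = 413 mm, d_CH₄ = 413/(1 + 0.5004) = 275.3 mm.
d_SO₂ = 413 − 275.3 = 137.7 mm.

137.7 mm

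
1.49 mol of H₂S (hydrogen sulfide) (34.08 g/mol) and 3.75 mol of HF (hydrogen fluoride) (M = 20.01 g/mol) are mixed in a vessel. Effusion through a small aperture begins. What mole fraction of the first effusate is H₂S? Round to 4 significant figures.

0.2334

Each component's effusion rate ∝ (its partial pressure)·(1/√M) ∝ n_i/√M_i.
So x_H₂S in the escaping gas = (n_H₂S/√M_H₂S) / Σ(n_i/√M_i)
= (1.49/√34.08) / (1.49/√34.08 + 3.75/√20.01) = 0.2552/(0.2552 + 0.8383) = 0.2334.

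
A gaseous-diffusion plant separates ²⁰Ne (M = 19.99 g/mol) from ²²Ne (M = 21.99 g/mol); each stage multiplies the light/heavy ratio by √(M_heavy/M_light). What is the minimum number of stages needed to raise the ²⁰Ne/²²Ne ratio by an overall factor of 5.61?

37

Per stage α = (21.99/19.99)^(1/2) = 1.10005^0.5, giving ln α = 0.04768.
Need α^N ≥ 5.61 ⇒ N ≥ ln(5.61) / ln α = 1.725 / 0.04768 = 36.17.
Minimum whole number of stages: N = 37.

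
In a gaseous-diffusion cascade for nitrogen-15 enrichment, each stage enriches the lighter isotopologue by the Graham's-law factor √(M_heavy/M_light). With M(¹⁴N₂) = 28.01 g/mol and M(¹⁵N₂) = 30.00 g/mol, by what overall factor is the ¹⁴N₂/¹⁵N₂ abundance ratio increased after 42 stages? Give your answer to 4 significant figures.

4.226

After 42 stages the ratio has grown by (√(30.00/28.01))^42 = (30.00/28.01)^(42/2).
= 1.07105^21 = 4.226.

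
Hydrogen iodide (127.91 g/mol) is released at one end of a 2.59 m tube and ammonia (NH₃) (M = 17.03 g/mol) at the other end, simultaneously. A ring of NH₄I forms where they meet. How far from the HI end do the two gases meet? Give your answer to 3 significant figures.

The fronts meet when d_HI + d_NH₃ = L with d_HI/d_NH₃ = √(M_NH₃/M_HI) (Graham's law). Here √(M_NH₃/M_HI) = √(17.03/127.91) = 0.3649.
With d_HI + d_NH₃ = 2.59 m, d_NH₃ = 2.59/(1 + 0.3649) = 1.898 m.
d_HI = 2.59 − 1.898 = 0.692 m.

0.692 m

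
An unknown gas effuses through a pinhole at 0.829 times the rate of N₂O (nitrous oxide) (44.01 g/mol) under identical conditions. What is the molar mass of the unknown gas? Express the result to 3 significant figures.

64.0 g/mol

Graham's law gives rate_X/rate_N₂O = √(M_N₂O/M_X).
0.829 = √(44.01/M_X)
M_X = 44.01 / 0.829² = 44.01 / 0.6872 = 64.0 g/mol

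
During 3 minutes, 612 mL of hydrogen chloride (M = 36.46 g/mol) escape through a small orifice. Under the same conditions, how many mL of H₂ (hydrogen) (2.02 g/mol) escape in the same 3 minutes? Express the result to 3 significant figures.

From Graham's law, rate_H₂/rate_HCl = √(M_HCl/M_H₂) = √(36.46/2.02) = √18.05 = 4.248.
So the volume for H₂ is 612 × 4.248 = 2600 mL.

2600 mL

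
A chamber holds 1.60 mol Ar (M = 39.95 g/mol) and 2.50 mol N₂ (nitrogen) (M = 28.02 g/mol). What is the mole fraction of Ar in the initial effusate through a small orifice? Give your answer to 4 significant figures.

0.3490

Each component's effusion rate ∝ (its partial pressure)·(1/√M) ∝ n_i/√M_i.
So x_Ar in the escaping gas = (n_Ar/√M_Ar) / Σ(n_i/√M_i)
= (1.60/√39.95) / (1.60/√39.95 + 2.50/√28.02) = 0.2531/(0.2531 + 0.4723) = 0.3490.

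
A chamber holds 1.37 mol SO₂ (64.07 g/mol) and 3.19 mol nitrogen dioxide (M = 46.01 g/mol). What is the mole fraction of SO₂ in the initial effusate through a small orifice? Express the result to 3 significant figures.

0.267

Rate_i ∝ x_i/√M_i (Graham's law weighted by mole fraction), so the effusate composition follows n_i/√M_i.
Mole fraction of SO₂ in the effusate = (n_SO₂/√M_SO₂) / (n_SO₂/√M_SO₂ + n_NO₂/√M_NO₂)
= (1.37/√64.07) / (1.37/√64.07 + 3.19/√46.01) = 0.1712/(0.1712 + 0.4703) = 0.267.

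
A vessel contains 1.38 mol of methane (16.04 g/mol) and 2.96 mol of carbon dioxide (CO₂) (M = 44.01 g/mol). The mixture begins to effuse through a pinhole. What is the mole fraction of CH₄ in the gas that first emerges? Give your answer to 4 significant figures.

Effusion rate of each component ∝ n_i/√M_i (partial pressure × 1/√M).
So x_CH₄ in the escaping gas = (n_CH₄/√M_CH₄) / Σ(n_i/√M_i)
= (1.38/√16.04) / (1.38/√16.04 + 2.96/√44.01) = 0.3446/(0.3446 + 0.4462) = 0.4357.

0.4357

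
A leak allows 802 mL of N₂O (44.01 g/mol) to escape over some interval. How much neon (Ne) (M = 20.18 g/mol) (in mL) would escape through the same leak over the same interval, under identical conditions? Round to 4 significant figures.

1184 mL

By Graham's law, rate_Ne/rate_N₂O = √(M_N₂O/M_Ne) = √(44.01/20.18) = √2.181 = 1.477.
So the volume for Ne is 802 × 1.477 = 1184 mL.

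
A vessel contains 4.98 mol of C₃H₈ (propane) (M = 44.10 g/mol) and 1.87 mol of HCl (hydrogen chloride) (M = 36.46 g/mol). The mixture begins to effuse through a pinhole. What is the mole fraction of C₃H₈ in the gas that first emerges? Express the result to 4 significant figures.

0.7077

Effusion rate of each component ∝ n_i/√M_i (partial pressure × 1/√M).
x_C₃H₈(eff) = (n_C₃H₈/√M_C₃H₈) / (n_C₃H₈/√M_C₃H₈ + n_HCl/√M_HCl)
= (4.98/√44.10) / (4.98/√44.10 + 1.87/√36.46) = 0.7499/(0.7499 + 0.3097) = 0.7077.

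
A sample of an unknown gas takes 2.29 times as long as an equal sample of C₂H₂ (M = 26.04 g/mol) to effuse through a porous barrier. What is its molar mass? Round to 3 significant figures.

137 g/mol

By Graham's law, t_X/t_C₂H₂ = √(M_X/M_C₂H₂).
2.29 = √(M_X/26.04)
M_X = 26.04 × 2.29² = 26.04 × 5.244 = 137 g/mol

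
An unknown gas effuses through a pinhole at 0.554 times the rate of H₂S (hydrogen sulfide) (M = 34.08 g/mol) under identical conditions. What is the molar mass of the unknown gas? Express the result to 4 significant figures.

111.0 g/mol

From Graham's law, rate_X/rate_H₂S = √(M_H₂S/M_X).
0.554 = √(34.08/M_X)
M_X = 34.08 / 0.554² = 34.08 / 0.3069 = 111.0 g/mol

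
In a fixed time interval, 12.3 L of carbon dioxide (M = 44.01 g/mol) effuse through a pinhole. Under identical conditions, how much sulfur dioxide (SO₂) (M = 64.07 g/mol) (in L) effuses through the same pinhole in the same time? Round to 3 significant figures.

10.2 L

From Graham's law, rate_SO₂/rate_CO₂ = √(M_CO₂/M_SO₂) = √(44.01/64.07) = √0.6869 = 0.8288.
So the volume for SO₂ is 12.3 × 0.8288 = 10.2 L.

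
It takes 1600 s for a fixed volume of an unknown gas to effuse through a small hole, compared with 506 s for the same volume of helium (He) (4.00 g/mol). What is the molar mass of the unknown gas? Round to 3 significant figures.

40.0 g/mol

Since effusion rate ∝ 1/√M, t_X/t_He = √(M_X/M_He).
1600/506 = 3.162 = √(M_X/4.00)
M_X = 4.00 × 3.162² = 4.00 × 9.999 = 40.0 g/mol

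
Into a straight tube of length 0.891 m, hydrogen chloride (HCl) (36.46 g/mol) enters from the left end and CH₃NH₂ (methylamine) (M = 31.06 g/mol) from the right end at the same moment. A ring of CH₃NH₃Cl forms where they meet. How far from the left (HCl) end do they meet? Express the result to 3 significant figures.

0.428 m

Distances travelled in equal time are proportional to diffusion rates, so d_HCl/d_CH₃NH₂ = √(M_CH₃NH₂/M_HCl) = √(31.06/36.46) = 0.9230.
With d_HCl + d_CH₃NH₂ = 0.891 m, d_CH₃NH₂ = 0.891/(1 + 0.9230) = 0.4633 m.
d_HCl = 0.891 − 0.4633 = 0.428 m.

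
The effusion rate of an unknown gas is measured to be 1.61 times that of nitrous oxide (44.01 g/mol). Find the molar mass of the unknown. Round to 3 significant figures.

17.0 g/mol

By Graham's law, rate_X/rate_N₂O = √(M_N₂O/M_X).
1.61 = √(44.01/M_X)
M_X = 44.01 / 1.61² = 44.01 / 2.592 = 17.0 g/mol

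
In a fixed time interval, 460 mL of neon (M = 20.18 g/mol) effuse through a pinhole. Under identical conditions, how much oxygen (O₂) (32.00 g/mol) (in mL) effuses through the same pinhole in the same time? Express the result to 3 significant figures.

365 mL

From Graham's law, rate_O₂/rate_Ne = √(M_Ne/M_O₂) = √(20.18/32.00) = √0.6306 = 0.7941.
So the volume for O₂ is 460 × 0.7941 = 365 mL.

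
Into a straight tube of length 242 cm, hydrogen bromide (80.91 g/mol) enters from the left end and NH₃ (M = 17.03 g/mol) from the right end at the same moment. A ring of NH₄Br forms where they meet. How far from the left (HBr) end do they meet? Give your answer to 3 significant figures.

The fronts meet when d_HBr + d_NH₃ = L with d_HBr/d_NH₃ = √(M_NH₃/M_HBr) (Graham's law). Here √(M_NH₃/M_HBr) = √(17.03/80.91) = 0.4588.
With d_HBr + d_NH₃ = 242 cm, d_NH₃ = 242/(1 + 0.4588) = 165.9 cm.
d_HBr = 242 − 165.9 = 76.1 cm.

76.1 cm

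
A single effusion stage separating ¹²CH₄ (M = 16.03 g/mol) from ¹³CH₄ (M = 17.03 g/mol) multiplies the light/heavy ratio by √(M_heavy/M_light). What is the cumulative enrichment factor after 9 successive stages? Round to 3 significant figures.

Overall factor = α^9 with α = √(17.03/16.03), i.e. (17.03/16.03)^(9/2).
= 1.06238^(9/2) = 1.31.

1.31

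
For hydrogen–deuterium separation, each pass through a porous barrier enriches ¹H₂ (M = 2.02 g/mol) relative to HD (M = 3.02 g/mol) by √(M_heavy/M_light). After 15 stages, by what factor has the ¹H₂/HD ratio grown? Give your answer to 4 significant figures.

Each stage multiplies the ratio by α = √(3.02/2.02), so after 15 stages the overall factor is α^15 = (3.02/2.02)^(15/2).
= 1.49505^(15/2) = 20.41.

20.41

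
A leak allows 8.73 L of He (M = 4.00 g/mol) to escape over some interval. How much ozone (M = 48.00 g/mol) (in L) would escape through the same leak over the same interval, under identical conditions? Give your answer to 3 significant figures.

2.52 L

By Graham's law, rate_O₃/rate_He = √(M_He/M_O₃) = √(4.00/48.00) = √0.08333 = 0.2887.
So the volume for O₃ is 8.73 × 0.2887 = 2.52 L.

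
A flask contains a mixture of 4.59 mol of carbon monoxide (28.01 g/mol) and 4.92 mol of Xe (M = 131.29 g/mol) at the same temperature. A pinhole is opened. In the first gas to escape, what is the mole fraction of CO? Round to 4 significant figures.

0.6689

Each component's effusion rate ∝ (its partial pressure)·(1/√M) ∝ n_i/√M_i.
x_CO(eff) = (n_CO/√M_CO) / (n_CO/√M_CO + n_Xe/√M_Xe)
= (4.59/√28.01) / (4.59/√28.01 + 4.92/√131.29) = 0.8673/(0.8673 + 0.4294) = 0.6689.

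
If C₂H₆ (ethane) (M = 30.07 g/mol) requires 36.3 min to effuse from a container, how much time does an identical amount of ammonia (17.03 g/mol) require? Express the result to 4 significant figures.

27.32 min

Since effusion rate ∝ 1/√M, t_NH₃/t_C₂H₆ = √(M_NH₃/M_C₂H₆) = √(17.03/30.07) = √0.5663 = 0.7526.
So the time for NH₃ is 36.3 × 0.7526 = 27.32 min.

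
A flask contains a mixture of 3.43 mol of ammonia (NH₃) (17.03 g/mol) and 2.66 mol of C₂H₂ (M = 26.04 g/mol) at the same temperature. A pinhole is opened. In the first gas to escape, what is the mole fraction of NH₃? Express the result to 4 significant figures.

0.6146

Rate_i ∝ x_i/√M_i (Graham's law weighted by mole fraction), so the effusate composition follows n_i/√M_i.
Mole fraction of NH₃ in the effusate = (n_NH₃/√M_NH₃) / (n_NH₃/√M_NH₃ + n_C₂H₂/√M_C₂H₂)
= (3.43/√17.03) / (3.43/√17.03 + 2.66/√26.04) = 0.8312/(0.8312 + 0.5213) = 0.6146.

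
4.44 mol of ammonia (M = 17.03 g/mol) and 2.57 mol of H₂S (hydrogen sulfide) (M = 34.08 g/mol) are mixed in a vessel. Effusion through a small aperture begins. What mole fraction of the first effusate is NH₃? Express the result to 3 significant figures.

Rate_i ∝ x_i/√M_i (Graham's law weighted by mole fraction), so the effusate composition follows n_i/√M_i.
x_NH₃(eff) = (n_NH₃/√M_NH₃) / (n_NH₃/√M_NH₃ + n_H₂S/√M_H₂S)
= (4.44/√17.03) / (4.44/√17.03 + 2.57/√34.08) = 1.076/(1.076 + 0.4402) = 0.710.

0.710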